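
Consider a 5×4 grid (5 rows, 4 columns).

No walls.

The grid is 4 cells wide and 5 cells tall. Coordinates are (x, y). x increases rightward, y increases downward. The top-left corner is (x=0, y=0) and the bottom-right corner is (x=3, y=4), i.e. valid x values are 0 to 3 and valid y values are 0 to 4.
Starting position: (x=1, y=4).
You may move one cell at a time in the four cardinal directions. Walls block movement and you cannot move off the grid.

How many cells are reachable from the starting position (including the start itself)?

BFS flood-fill from (x=1, y=4):
  Distance 0: (x=1, y=4)
  Distance 1: (x=1, y=3), (x=0, y=4), (x=2, y=4)
  Distance 2: (x=1, y=2), (x=0, y=3), (x=2, y=3), (x=3, y=4)
  Distance 3: (x=1, y=1), (x=0, y=2), (x=2, y=2), (x=3, y=3)
  Distance 4: (x=1, y=0), (x=0, y=1), (x=2, y=1), (x=3, y=2)
  Distance 5: (x=0, y=0), (x=2, y=0), (x=3, y=1)
  Distance 6: (x=3, y=0)
Total reachable: 20 (grid has 20 open cells total)

Answer: Reachable cells: 20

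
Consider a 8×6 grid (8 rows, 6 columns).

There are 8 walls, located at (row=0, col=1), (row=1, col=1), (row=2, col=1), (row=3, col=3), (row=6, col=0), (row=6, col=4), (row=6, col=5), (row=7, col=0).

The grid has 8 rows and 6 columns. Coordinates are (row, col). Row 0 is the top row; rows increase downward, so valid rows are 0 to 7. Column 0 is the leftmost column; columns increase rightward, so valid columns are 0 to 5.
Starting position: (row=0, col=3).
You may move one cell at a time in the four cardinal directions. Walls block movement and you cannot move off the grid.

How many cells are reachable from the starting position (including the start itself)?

BFS flood-fill from (row=0, col=3):
  Distance 0: (row=0, col=3)
  Distance 1: (row=0, col=2), (row=0, col=4), (row=1, col=3)
  Distance 2: (row=0, col=5), (row=1, col=2), (row=1, col=4), (row=2, col=3)
  Distance 3: (row=1, col=5), (row=2, col=2), (row=2, col=4)
  Distance 4: (row=2, col=5), (row=3, col=2), (row=3, col=4)
  Distance 5: (row=3, col=1), (row=3, col=5), (row=4, col=2), (row=4, col=4)
  Distance 6: (row=3, col=0), (row=4, col=1), (row=4, col=3), (row=4, col=5), (row=5, col=2), (row=5, col=4)
  Distance 7: (row=2, col=0), (row=4, col=0), (row=5, col=1), (row=5, col=3), (row=5, col=5), (row=6, col=2)
  Distance 8: (row=1, col=0), (row=5, col=0), (row=6, col=1), (row=6, col=3), (row=7, col=2)
  Distance 9: (row=0, col=0), (row=7, col=1), (row=7, col=3)
  Distance 10: (row=7, col=4)
  Distance 11: (row=7, col=5)
Total reachable: 40 (grid has 40 open cells total)

Answer: Reachable cells: 40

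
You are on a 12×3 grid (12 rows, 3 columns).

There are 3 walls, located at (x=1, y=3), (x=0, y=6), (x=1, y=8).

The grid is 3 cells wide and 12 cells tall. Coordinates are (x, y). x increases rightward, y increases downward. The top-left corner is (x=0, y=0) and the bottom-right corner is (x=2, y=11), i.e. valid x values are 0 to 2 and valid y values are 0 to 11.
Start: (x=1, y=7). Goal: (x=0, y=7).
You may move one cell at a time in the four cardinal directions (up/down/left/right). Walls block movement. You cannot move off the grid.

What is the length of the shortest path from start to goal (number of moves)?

BFS from (x=1, y=7) until reaching (x=0, y=7):
  Distance 0: (x=1, y=7)
  Distance 1: (x=1, y=6), (x=0, y=7), (x=2, y=7)  <- goal reached here
One shortest path (1 moves): (x=1, y=7) -> (x=0, y=7)

Answer: Shortest path length: 1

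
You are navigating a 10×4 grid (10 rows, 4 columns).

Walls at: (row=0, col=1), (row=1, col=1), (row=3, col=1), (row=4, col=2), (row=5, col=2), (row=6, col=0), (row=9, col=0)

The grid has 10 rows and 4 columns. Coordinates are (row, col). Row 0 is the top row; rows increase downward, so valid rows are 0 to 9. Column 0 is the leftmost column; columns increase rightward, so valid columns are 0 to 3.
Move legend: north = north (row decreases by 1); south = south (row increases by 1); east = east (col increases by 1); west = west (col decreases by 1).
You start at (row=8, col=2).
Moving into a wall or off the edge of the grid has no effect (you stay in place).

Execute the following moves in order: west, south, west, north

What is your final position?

Start: (row=8, col=2)
  west (west): (row=8, col=2) -> (row=8, col=1)
  south (south): (row=8, col=1) -> (row=9, col=1)
  west (west): blocked, stay at (row=9, col=1)
  north (north): (row=9, col=1) -> (row=8, col=1)
Final: (row=8, col=1)

Answer: Final position: (row=8, col=1)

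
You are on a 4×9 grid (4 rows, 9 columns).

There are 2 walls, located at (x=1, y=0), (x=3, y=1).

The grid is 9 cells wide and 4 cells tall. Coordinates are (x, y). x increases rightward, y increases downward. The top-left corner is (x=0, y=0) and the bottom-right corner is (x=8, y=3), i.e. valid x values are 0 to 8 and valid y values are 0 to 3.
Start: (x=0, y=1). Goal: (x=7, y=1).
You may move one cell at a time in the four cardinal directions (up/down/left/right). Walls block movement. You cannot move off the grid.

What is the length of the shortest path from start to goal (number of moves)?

BFS from (x=0, y=1) until reaching (x=7, y=1):
  Distance 0: (x=0, y=1)
  Distance 1: (x=0, y=0), (x=1, y=1), (x=0, y=2)
  Distance 2: (x=2, y=1), (x=1, y=2), (x=0, y=3)
  Distance 3: (x=2, y=0), (x=2, y=2), (x=1, y=3)
  Distance 4: (x=3, y=0), (x=3, y=2), (x=2, y=3)
  Distance 5: (x=4, y=0), (x=4, y=2), (x=3, y=3)
  Distance 6: (x=5, y=0), (x=4, y=1), (x=5, y=2), (x=4, y=3)
  Distance 7: (x=6, y=0), (x=5, y=1), (x=6, y=2), (x=5, y=3)
  Distance 8: (x=7, y=0), (x=6, y=1), (x=7, y=2), (x=6, y=3)
  Distance 9: (x=8, y=0), (x=7, y=1), (x=8, y=2), (x=7, y=3)  <- goal reached here
One shortest path (9 moves): (x=0, y=1) -> (x=1, y=1) -> (x=2, y=1) -> (x=2, y=0) -> (x=3, y=0) -> (x=4, y=0) -> (x=5, y=0) -> (x=6, y=0) -> (x=7, y=0) -> (x=7, y=1)

Answer: Shortest path length: 9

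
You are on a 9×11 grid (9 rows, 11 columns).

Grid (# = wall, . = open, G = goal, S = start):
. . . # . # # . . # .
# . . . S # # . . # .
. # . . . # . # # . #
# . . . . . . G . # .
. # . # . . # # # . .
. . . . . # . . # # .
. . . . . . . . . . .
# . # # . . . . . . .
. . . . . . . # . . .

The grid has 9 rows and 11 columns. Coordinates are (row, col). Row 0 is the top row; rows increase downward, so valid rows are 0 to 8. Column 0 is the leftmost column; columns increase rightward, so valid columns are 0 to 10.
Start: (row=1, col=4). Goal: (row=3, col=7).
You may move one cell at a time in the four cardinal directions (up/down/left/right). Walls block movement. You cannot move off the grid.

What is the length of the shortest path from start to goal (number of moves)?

BFS from (row=1, col=4) until reaching (row=3, col=7):
  Distance 0: (row=1, col=4)
  Distance 1: (row=0, col=4), (row=1, col=3), (row=2, col=4)
  Distance 2: (row=1, col=2), (row=2, col=3), (row=3, col=4)
  Distance 3: (row=0, col=2), (row=1, col=1), (row=2, col=2), (row=3, col=3), (row=3, col=5), (row=4, col=4)
  Distance 4: (row=0, col=1), (row=3, col=2), (row=3, col=6), (row=4, col=5), (row=5, col=4)
  Distance 5: (row=0, col=0), (row=2, col=6), (row=3, col=1), (row=3, col=7), (row=4, col=2), (row=5, col=3), (row=6, col=4)  <- goal reached here
One shortest path (5 moves): (row=1, col=4) -> (row=2, col=4) -> (row=3, col=4) -> (row=3, col=5) -> (row=3, col=6) -> (row=3, col=7)

Answer: Shortest path length: 5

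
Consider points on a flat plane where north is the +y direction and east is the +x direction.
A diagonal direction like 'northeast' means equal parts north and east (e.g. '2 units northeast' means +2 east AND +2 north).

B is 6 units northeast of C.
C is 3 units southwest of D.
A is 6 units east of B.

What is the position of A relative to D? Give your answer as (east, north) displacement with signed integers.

Answer: A is at (east=9, north=3) relative to D.

Derivation:
Place D at the origin (east=0, north=0).
  C is 3 units southwest of D: delta (east=-3, north=-3); C at (east=-3, north=-3).
  B is 6 units northeast of C: delta (east=+6, north=+6); B at (east=3, north=3).
  A is 6 units east of B: delta (east=+6, north=+0); A at (east=9, north=3).
Therefore A relative to D: (east=9, north=3).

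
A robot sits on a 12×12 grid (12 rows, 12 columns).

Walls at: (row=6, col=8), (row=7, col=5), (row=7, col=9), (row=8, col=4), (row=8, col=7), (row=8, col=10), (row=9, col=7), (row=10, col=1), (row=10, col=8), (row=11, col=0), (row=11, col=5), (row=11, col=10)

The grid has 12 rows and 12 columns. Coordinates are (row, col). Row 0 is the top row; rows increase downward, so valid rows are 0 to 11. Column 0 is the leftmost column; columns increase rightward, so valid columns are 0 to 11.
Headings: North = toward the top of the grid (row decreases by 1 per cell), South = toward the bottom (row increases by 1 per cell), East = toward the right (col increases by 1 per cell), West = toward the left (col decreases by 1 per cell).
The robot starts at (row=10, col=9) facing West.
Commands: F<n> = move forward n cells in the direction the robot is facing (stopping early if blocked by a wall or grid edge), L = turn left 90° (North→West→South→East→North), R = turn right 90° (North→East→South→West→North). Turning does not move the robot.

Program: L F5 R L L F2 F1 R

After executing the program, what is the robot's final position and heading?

Start: (row=10, col=9), facing West
  L: turn left, now facing South
  F5: move forward 1/5 (blocked), now at (row=11, col=9)
  R: turn right, now facing West
  L: turn left, now facing South
  L: turn left, now facing East
  F2: move forward 0/2 (blocked), now at (row=11, col=9)
  F1: move forward 0/1 (blocked), now at (row=11, col=9)
  R: turn right, now facing South
Final: (row=11, col=9), facing South

Answer: Final position: (row=11, col=9), facing South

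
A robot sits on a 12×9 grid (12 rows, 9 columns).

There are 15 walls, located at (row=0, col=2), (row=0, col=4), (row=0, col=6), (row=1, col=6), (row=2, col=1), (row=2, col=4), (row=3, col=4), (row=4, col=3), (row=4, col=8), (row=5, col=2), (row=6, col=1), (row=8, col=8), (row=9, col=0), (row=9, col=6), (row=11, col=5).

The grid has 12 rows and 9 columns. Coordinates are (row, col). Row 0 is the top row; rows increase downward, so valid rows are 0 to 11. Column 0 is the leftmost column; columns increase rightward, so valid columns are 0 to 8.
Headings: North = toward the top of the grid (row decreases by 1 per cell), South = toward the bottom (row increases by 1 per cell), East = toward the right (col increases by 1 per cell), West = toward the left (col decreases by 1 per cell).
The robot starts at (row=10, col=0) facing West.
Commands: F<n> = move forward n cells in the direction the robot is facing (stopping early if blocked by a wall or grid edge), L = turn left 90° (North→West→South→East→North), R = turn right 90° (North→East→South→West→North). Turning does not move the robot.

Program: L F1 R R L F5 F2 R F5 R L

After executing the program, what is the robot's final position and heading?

Start: (row=10, col=0), facing West
  L: turn left, now facing South
  F1: move forward 1, now at (row=11, col=0)
  R: turn right, now facing West
  R: turn right, now facing North
  L: turn left, now facing West
  F5: move forward 0/5 (blocked), now at (row=11, col=0)
  F2: move forward 0/2 (blocked), now at (row=11, col=0)
  R: turn right, now facing North
  F5: move forward 1/5 (blocked), now at (row=10, col=0)
  R: turn right, now facing East
  L: turn left, now facing North
Final: (row=10, col=0), facing North

Answer: Final position: (row=10, col=0), facing North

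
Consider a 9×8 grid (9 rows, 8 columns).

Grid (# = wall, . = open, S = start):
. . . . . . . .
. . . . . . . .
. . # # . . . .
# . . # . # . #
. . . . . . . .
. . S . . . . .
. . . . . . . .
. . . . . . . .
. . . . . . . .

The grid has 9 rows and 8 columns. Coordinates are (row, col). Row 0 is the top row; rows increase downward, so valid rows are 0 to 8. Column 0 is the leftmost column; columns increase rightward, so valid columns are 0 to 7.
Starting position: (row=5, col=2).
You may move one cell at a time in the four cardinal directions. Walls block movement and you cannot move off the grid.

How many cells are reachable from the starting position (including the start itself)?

BFS flood-fill from (row=5, col=2):
  Distance 0: (row=5, col=2)
  Distance 1: (row=4, col=2), (row=5, col=1), (row=5, col=3), (row=6, col=2)
  Distance 2: (row=3, col=2), (row=4, col=1), (row=4, col=3), (row=5, col=0), (row=5, col=4), (row=6, col=1), (row=6, col=3), (row=7, col=2)
  Distance 3: (row=3, col=1), (row=4, col=0), (row=4, col=4), (row=5, col=5), (row=6, col=0), (row=6, col=4), (row=7, col=1), (row=7, col=3), (row=8, col=2)
  Distance 4: (row=2, col=1), (row=3, col=4), (row=4, col=5), (row=5, col=6), (row=6, col=5), (row=7, col=0), (row=7, col=4), (row=8, col=1), (row=8, col=3)
  Distance 5: (row=1, col=1), (row=2, col=0), (row=2, col=4), (row=4, col=6), (row=5, col=7), (row=6, col=6), (row=7, col=5), (row=8, col=0), (row=8, col=4)
  Distance 6: (row=0, col=1), (row=1, col=0), (row=1, col=2), (row=1, col=4), (row=2, col=5), (row=3, col=6), (row=4, col=7), (row=6, col=7), (row=7, col=6), (row=8, col=5)
  Distance 7: (row=0, col=0), (row=0, col=2), (row=0, col=4), (row=1, col=3), (row=1, col=5), (row=2, col=6), (row=7, col=7), (row=8, col=6)
  Distance 8: (row=0, col=3), (row=0, col=5), (row=1, col=6), (row=2, col=7), (row=8, col=7)
  Distance 9: (row=0, col=6), (row=1, col=7)
  Distance 10: (row=0, col=7)
Total reachable: 66 (grid has 66 open cells total)

Answer: Reachable cells: 66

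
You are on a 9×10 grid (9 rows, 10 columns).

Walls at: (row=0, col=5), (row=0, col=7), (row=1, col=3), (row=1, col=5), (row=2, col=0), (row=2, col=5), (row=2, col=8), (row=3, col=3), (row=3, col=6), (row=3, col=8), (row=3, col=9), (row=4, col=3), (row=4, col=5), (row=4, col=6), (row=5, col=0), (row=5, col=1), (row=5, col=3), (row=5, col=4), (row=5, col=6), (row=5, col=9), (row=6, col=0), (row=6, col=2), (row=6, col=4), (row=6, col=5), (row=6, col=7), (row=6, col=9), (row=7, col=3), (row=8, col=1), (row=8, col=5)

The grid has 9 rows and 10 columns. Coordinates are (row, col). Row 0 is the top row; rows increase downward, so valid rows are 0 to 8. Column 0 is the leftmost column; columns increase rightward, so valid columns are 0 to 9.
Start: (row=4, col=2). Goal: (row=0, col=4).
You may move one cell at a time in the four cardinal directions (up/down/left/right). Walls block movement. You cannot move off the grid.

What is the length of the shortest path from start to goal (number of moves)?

BFS from (row=4, col=2) until reaching (row=0, col=4):
  Distance 0: (row=4, col=2)
  Distance 1: (row=3, col=2), (row=4, col=1), (row=5, col=2)
  Distance 2: (row=2, col=2), (row=3, col=1), (row=4, col=0)
  Distance 3: (row=1, col=2), (row=2, col=1), (row=2, col=3), (row=3, col=0)
  Distance 4: (row=0, col=2), (row=1, col=1), (row=2, col=4)
  Distance 5: (row=0, col=1), (row=0, col=3), (row=1, col=0), (row=1, col=4), (row=3, col=4)
  Distance 6: (row=0, col=0), (row=0, col=4), (row=3, col=5), (row=4, col=4)  <- goal reached here
One shortest path (6 moves): (row=4, col=2) -> (row=3, col=2) -> (row=2, col=2) -> (row=2, col=3) -> (row=2, col=4) -> (row=1, col=4) -> (row=0, col=4)

Answer: Shortest path length: 6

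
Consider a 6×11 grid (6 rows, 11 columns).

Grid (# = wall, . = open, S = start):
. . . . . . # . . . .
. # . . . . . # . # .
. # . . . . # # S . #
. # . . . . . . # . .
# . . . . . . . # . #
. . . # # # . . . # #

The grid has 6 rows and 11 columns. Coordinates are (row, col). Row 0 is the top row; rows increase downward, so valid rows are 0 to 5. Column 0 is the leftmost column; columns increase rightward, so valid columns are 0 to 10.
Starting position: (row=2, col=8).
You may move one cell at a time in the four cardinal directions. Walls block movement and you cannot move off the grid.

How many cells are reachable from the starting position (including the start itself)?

BFS flood-fill from (row=2, col=8):
  Distance 0: (row=2, col=8)
  Distance 1: (row=1, col=8), (row=2, col=9)
  Distance 2: (row=0, col=8), (row=3, col=9)
  Distance 3: (row=0, col=7), (row=0, col=9), (row=3, col=10), (row=4, col=9)
  Distance 4: (row=0, col=10)
  Distance 5: (row=1, col=10)
Total reachable: 11 (grid has 48 open cells total)

Answer: Reachable cells: 11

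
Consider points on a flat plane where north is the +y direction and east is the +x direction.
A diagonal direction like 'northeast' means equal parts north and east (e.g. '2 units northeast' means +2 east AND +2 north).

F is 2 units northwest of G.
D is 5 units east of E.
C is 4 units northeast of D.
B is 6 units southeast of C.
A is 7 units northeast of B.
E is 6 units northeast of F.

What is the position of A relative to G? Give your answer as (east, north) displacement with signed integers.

Answer: A is at (east=26, north=13) relative to G.

Derivation:
Place G at the origin (east=0, north=0).
  F is 2 units northwest of G: delta (east=-2, north=+2); F at (east=-2, north=2).
  E is 6 units northeast of F: delta (east=+6, north=+6); E at (east=4, north=8).
  D is 5 units east of E: delta (east=+5, north=+0); D at (east=9, north=8).
  C is 4 units northeast of D: delta (east=+4, north=+4); C at (east=13, north=12).
  B is 6 units southeast of C: delta (east=+6, north=-6); B at (east=19, north=6).
  A is 7 units northeast of B: delta (east=+7, north=+7); A at (east=26, north=13).
Therefore A relative to G: (east=26, north=13).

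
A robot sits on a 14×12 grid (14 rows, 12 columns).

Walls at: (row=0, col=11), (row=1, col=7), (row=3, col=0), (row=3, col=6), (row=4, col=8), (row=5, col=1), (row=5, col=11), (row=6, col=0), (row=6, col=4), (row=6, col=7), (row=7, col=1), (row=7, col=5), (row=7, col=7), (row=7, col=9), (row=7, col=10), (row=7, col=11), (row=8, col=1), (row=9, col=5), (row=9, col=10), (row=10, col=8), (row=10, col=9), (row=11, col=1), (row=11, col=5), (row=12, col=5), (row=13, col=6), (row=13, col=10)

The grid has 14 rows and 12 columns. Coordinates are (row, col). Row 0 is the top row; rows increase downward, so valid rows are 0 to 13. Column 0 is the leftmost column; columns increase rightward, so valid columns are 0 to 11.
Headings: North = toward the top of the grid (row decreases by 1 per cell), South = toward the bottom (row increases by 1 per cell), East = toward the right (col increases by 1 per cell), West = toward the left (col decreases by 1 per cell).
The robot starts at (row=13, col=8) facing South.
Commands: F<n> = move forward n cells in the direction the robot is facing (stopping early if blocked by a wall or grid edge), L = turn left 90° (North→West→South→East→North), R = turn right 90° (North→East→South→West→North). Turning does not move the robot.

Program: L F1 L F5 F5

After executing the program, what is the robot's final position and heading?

Start: (row=13, col=8), facing South
  L: turn left, now facing East
  F1: move forward 1, now at (row=13, col=9)
  L: turn left, now facing North
  F5: move forward 2/5 (blocked), now at (row=11, col=9)
  F5: move forward 0/5 (blocked), now at (row=11, col=9)
Final: (row=11, col=9), facing North

Answer: Final position: (row=11, col=9), facing North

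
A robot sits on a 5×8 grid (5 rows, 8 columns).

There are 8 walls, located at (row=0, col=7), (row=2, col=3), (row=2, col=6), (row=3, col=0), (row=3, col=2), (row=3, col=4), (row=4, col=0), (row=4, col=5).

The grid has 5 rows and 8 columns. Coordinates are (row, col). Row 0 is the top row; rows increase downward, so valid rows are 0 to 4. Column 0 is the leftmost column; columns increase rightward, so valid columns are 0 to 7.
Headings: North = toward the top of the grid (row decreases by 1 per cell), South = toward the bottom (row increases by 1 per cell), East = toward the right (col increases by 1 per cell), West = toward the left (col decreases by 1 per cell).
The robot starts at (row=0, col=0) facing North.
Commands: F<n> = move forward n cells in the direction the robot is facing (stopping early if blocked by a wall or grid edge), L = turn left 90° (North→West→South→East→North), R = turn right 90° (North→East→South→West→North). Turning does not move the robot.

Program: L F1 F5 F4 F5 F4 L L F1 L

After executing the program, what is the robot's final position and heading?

Start: (row=0, col=0), facing North
  L: turn left, now facing West
  F1: move forward 0/1 (blocked), now at (row=0, col=0)
  F5: move forward 0/5 (blocked), now at (row=0, col=0)
  F4: move forward 0/4 (blocked), now at (row=0, col=0)
  F5: move forward 0/5 (blocked), now at (row=0, col=0)
  F4: move forward 0/4 (blocked), now at (row=0, col=0)
  L: turn left, now facing South
  L: turn left, now facing East
  F1: move forward 1, now at (row=0, col=1)
  L: turn left, now facing North
Final: (row=0, col=1), facing North

Answer: Final position: (row=0, col=1), facing North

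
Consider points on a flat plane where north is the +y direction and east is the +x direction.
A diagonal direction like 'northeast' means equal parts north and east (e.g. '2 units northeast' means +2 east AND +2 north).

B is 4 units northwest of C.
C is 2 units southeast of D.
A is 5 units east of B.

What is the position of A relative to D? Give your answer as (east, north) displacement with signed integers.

Answer: A is at (east=3, north=2) relative to D.

Derivation:
Place D at the origin (east=0, north=0).
  C is 2 units southeast of D: delta (east=+2, north=-2); C at (east=2, north=-2).
  B is 4 units northwest of C: delta (east=-4, north=+4); B at (east=-2, north=2).
  A is 5 units east of B: delta (east=+5, north=+0); A at (east=3, north=2).
Therefore A relative to D: (east=3, north=2).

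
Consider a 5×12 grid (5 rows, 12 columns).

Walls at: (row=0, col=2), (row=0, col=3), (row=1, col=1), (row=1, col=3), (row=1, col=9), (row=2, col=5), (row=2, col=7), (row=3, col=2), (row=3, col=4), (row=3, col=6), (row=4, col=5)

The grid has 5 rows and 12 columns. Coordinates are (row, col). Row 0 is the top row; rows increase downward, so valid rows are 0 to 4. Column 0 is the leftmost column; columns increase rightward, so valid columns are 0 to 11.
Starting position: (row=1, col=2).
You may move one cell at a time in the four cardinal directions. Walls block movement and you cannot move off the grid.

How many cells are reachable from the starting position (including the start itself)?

Answer: Reachable cells: 48

Derivation:
BFS flood-fill from (row=1, col=2):
  Distance 0: (row=1, col=2)
  Distance 1: (row=2, col=2)
  Distance 2: (row=2, col=1), (row=2, col=3)
  Distance 3: (row=2, col=0), (row=2, col=4), (row=3, col=1), (row=3, col=3)
  Distance 4: (row=1, col=0), (row=1, col=4), (row=3, col=0), (row=4, col=1), (row=4, col=3)
  Distance 5: (row=0, col=0), (row=0, col=4), (row=1, col=5), (row=4, col=0), (row=4, col=2), (row=4, col=4)
  Distance 6: (row=0, col=1), (row=0, col=5), (row=1, col=6)
  Distance 7: (row=0, col=6), (row=1, col=7), (row=2, col=6)
  Distance 8: (row=0, col=7), (row=1, col=8)
  Distance 9: (row=0, col=8), (row=2, col=8)
  Distance 10: (row=0, col=9), (row=2, col=9), (row=3, col=8)
  Distance 11: (row=0, col=10), (row=2, col=10), (row=3, col=7), (row=3, col=9), (row=4, col=8)
  Distance 12: (row=0, col=11), (row=1, col=10), (row=2, col=11), (row=3, col=10), (row=4, col=7), (row=4, col=9)
  Distance 13: (row=1, col=11), (row=3, col=11), (row=4, col=6), (row=4, col=10)
  Distance 14: (row=4, col=11)
Total reachable: 48 (grid has 49 open cells total)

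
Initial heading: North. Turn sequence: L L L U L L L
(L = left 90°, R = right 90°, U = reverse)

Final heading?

Answer: Final heading: North

Derivation:
Start: North
  L (left (90° counter-clockwise)) -> West
  L (left (90° counter-clockwise)) -> South
  L (left (90° counter-clockwise)) -> East
  U (U-turn (180°)) -> West
  L (left (90° counter-clockwise)) -> South
  L (left (90° counter-clockwise)) -> East
  L (left (90° counter-clockwise)) -> North
Final: North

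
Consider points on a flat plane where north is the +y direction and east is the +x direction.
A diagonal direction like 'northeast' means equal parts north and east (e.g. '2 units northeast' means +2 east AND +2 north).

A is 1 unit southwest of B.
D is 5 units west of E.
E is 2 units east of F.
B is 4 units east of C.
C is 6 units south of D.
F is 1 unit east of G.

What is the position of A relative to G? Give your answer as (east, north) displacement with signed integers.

Answer: A is at (east=1, north=-7) relative to G.

Derivation:
Place G at the origin (east=0, north=0).
  F is 1 unit east of G: delta (east=+1, north=+0); F at (east=1, north=0).
  E is 2 units east of F: delta (east=+2, north=+0); E at (east=3, north=0).
  D is 5 units west of E: delta (east=-5, north=+0); D at (east=-2, north=0).
  C is 6 units south of D: delta (east=+0, north=-6); C at (east=-2, north=-6).
  B is 4 units east of C: delta (east=+4, north=+0); B at (east=2, north=-6).
  A is 1 unit southwest of B: delta (east=-1, north=-1); A at (east=1, north=-7).
Therefore A relative to G: (east=1, north=-7).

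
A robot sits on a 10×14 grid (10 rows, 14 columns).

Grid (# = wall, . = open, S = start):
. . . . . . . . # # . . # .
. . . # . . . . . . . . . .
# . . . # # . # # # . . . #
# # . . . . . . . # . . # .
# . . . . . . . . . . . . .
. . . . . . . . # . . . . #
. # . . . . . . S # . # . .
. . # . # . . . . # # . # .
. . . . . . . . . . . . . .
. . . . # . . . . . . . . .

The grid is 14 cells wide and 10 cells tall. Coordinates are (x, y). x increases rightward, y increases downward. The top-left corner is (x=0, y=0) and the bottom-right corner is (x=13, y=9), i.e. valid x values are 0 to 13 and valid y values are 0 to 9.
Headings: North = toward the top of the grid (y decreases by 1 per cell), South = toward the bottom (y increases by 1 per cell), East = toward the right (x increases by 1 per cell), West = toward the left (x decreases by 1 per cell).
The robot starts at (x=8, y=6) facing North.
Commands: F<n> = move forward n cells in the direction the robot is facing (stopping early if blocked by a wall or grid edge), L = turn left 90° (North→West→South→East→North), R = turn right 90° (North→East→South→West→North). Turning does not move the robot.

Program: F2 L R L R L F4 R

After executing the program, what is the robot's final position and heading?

Answer: Final position: (x=4, y=6), facing North

Derivation:
Start: (x=8, y=6), facing North
  F2: move forward 0/2 (blocked), now at (x=8, y=6)
  L: turn left, now facing West
  R: turn right, now facing North
  L: turn left, now facing West
  R: turn right, now facing North
  L: turn left, now facing West
  F4: move forward 4, now at (x=4, y=6)
  R: turn right, now facing North
Final: (x=4, y=6), facing North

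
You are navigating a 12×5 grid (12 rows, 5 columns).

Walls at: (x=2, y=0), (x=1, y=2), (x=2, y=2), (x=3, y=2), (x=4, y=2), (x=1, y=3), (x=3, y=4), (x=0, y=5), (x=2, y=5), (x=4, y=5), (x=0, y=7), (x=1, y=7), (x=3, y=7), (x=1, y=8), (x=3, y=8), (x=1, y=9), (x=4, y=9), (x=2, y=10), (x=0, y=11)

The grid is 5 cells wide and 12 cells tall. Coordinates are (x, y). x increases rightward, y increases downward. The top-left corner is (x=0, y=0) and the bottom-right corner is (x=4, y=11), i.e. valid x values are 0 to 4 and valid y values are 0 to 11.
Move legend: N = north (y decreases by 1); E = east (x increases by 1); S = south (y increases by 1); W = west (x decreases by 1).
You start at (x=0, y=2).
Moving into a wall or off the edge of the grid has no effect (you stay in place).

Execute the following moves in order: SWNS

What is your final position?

Start: (x=0, y=2)
  S (south): (x=0, y=2) -> (x=0, y=3)
  W (west): blocked, stay at (x=0, y=3)
  N (north): (x=0, y=3) -> (x=0, y=2)
  S (south): (x=0, y=2) -> (x=0, y=3)
Final: (x=0, y=3)

Answer: Final position: (x=0, y=3)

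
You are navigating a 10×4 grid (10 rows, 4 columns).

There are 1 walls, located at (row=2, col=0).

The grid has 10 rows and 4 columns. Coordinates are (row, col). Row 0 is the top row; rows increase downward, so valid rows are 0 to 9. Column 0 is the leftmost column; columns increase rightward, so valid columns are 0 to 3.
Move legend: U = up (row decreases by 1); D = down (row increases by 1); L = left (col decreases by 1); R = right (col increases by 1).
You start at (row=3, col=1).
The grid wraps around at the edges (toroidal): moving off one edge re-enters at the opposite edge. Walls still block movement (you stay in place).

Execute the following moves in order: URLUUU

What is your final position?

Answer: Final position: (row=9, col=1)

Derivation:
Start: (row=3, col=1)
  U (up): (row=3, col=1) -> (row=2, col=1)
  R (right): (row=2, col=1) -> (row=2, col=2)
  L (left): (row=2, col=2) -> (row=2, col=1)
  U (up): (row=2, col=1) -> (row=1, col=1)
  U (up): (row=1, col=1) -> (row=0, col=1)
  U (up): (row=0, col=1) -> (row=9, col=1)
Final: (row=9, col=1)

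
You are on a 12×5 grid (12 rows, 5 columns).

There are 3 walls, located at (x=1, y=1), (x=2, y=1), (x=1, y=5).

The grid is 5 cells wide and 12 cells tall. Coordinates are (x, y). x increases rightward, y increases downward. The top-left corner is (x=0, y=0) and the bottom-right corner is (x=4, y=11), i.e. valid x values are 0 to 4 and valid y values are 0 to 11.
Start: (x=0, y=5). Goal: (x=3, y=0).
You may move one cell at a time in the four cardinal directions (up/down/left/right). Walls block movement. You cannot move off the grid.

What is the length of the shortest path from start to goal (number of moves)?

Answer: Shortest path length: 8

Derivation:
BFS from (x=0, y=5) until reaching (x=3, y=0):
  Distance 0: (x=0, y=5)
  Distance 1: (x=0, y=4), (x=0, y=6)
  Distance 2: (x=0, y=3), (x=1, y=4), (x=1, y=6), (x=0, y=7)
  Distance 3: (x=0, y=2), (x=1, y=3), (x=2, y=4), (x=2, y=6), (x=1, y=7), (x=0, y=8)
  Distance 4: (x=0, y=1), (x=1, y=2), (x=2, y=3), (x=3, y=4), (x=2, y=5), (x=3, y=6), (x=2, y=7), (x=1, y=8), (x=0, y=9)
  Distance 5: (x=0, y=0), (x=2, y=2), (x=3, y=3), (x=4, y=4), (x=3, y=5), (x=4, y=6), (x=3, y=7), (x=2, y=8), (x=1, y=9), (x=0, y=10)
  Distance 6: (x=1, y=0), (x=3, y=2), (x=4, y=3), (x=4, y=5), (x=4, y=7), (x=3, y=8), (x=2, y=9), (x=1, y=10), (x=0, y=11)
  Distance 7: (x=2, y=0), (x=3, y=1), (x=4, y=2), (x=4, y=8), (x=3, y=9), (x=2, y=10), (x=1, y=11)
  Distance 8: (x=3, y=0), (x=4, y=1), (x=4, y=9), (x=3, y=10), (x=2, y=11)  <- goal reached here
One shortest path (8 moves): (x=0, y=5) -> (x=0, y=4) -> (x=1, y=4) -> (x=2, y=4) -> (x=3, y=4) -> (x=3, y=3) -> (x=3, y=2) -> (x=3, y=1) -> (x=3, y=0)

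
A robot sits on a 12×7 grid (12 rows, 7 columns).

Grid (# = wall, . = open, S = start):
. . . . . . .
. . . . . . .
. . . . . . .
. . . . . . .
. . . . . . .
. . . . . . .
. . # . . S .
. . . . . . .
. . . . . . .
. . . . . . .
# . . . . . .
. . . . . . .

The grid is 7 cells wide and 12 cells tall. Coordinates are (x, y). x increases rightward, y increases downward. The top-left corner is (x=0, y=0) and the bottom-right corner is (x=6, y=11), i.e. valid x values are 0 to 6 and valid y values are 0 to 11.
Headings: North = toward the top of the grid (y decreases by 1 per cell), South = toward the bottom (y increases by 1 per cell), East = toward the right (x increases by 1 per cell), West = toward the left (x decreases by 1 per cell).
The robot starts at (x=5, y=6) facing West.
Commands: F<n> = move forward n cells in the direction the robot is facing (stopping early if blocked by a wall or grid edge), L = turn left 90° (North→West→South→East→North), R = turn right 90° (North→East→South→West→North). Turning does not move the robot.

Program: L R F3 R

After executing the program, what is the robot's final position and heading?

Start: (x=5, y=6), facing West
  L: turn left, now facing South
  R: turn right, now facing West
  F3: move forward 2/3 (blocked), now at (x=3, y=6)
  R: turn right, now facing North
Final: (x=3, y=6), facing North

Answer: Final position: (x=3, y=6), facing North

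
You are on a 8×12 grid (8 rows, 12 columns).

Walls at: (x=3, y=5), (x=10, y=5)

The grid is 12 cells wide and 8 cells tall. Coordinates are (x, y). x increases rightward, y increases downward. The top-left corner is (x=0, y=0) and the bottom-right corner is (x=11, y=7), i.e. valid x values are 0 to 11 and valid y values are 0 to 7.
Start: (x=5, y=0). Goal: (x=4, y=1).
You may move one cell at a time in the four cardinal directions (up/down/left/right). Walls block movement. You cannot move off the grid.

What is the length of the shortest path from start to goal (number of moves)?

Answer: Shortest path length: 2

Derivation:
BFS from (x=5, y=0) until reaching (x=4, y=1):
  Distance 0: (x=5, y=0)
  Distance 1: (x=4, y=0), (x=6, y=0), (x=5, y=1)
  Distance 2: (x=3, y=0), (x=7, y=0), (x=4, y=1), (x=6, y=1), (x=5, y=2)  <- goal reached here
One shortest path (2 moves): (x=5, y=0) -> (x=4, y=0) -> (x=4, y=1)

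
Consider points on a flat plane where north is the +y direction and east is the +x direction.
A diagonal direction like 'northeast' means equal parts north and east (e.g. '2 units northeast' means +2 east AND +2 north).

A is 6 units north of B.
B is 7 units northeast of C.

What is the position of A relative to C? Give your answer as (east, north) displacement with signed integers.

Answer: A is at (east=7, north=13) relative to C.

Derivation:
Place C at the origin (east=0, north=0).
  B is 7 units northeast of C: delta (east=+7, north=+7); B at (east=7, north=7).
  A is 6 units north of B: delta (east=+0, north=+6); A at (east=7, north=13).
Therefore A relative to C: (east=7, north=13).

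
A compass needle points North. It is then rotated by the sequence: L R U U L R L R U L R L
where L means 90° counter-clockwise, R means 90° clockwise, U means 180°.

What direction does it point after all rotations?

Answer: Final heading: East

Derivation:
Start: North
  L (left (90° counter-clockwise)) -> West
  R (right (90° clockwise)) -> North
  U (U-turn (180°)) -> South
  U (U-turn (180°)) -> North
  L (left (90° counter-clockwise)) -> West
  R (right (90° clockwise)) -> North
  L (left (90° counter-clockwise)) -> West
  R (right (90° clockwise)) -> North
  U (U-turn (180°)) -> South
  L (left (90° counter-clockwise)) -> East
  R (right (90° clockwise)) -> South
  L (left (90° counter-clockwise)) -> East
Final: East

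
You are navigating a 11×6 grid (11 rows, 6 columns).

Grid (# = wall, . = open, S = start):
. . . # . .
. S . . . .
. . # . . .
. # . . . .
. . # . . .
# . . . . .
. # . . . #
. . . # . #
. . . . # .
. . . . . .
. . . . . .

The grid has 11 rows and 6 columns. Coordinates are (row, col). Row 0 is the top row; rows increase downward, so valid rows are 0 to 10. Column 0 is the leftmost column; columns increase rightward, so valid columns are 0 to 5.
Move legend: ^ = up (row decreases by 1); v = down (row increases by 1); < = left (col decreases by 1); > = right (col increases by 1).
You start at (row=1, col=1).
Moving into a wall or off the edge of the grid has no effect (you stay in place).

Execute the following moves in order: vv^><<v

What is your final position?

Start: (row=1, col=1)
  v (down): (row=1, col=1) -> (row=2, col=1)
  v (down): blocked, stay at (row=2, col=1)
  ^ (up): (row=2, col=1) -> (row=1, col=1)
  > (right): (row=1, col=1) -> (row=1, col=2)
  < (left): (row=1, col=2) -> (row=1, col=1)
  < (left): (row=1, col=1) -> (row=1, col=0)
  v (down): (row=1, col=0) -> (row=2, col=0)
Final: (row=2, col=0)

Answer: Final position: (row=2, col=0)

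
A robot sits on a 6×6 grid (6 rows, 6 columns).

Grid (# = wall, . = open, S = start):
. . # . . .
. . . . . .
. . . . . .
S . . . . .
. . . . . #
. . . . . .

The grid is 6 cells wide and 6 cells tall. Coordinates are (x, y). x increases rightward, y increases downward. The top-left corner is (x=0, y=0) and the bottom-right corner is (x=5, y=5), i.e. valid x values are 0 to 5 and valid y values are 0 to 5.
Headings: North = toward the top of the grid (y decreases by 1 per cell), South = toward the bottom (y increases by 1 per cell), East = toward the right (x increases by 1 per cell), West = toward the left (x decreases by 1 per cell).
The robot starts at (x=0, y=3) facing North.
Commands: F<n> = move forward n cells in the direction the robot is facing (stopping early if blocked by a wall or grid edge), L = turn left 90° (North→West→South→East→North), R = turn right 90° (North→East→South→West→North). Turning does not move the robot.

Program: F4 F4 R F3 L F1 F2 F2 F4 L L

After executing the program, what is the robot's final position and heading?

Start: (x=0, y=3), facing North
  F4: move forward 3/4 (blocked), now at (x=0, y=0)
  F4: move forward 0/4 (blocked), now at (x=0, y=0)
  R: turn right, now facing East
  F3: move forward 1/3 (blocked), now at (x=1, y=0)
  L: turn left, now facing North
  F1: move forward 0/1 (blocked), now at (x=1, y=0)
  F2: move forward 0/2 (blocked), now at (x=1, y=0)
  F2: move forward 0/2 (blocked), now at (x=1, y=0)
  F4: move forward 0/4 (blocked), now at (x=1, y=0)
  L: turn left, now facing West
  L: turn left, now facing South
Final: (x=1, y=0), facing South

Answer: Final position: (x=1, y=0), facing South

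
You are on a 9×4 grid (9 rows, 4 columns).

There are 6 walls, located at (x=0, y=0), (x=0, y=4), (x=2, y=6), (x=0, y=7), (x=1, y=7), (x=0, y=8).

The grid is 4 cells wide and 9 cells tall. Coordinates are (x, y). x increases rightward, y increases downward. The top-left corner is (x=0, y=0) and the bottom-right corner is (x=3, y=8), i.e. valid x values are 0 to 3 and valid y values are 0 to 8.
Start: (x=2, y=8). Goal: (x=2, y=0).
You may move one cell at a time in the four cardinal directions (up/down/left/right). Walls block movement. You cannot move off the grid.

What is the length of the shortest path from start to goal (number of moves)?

Answer: Shortest path length: 10

Derivation:
BFS from (x=2, y=8) until reaching (x=2, y=0):
  Distance 0: (x=2, y=8)
  Distance 1: (x=2, y=7), (x=1, y=8), (x=3, y=8)
  Distance 2: (x=3, y=7)
  Distance 3: (x=3, y=6)
  Distance 4: (x=3, y=5)
  Distance 5: (x=3, y=4), (x=2, y=5)
  Distance 6: (x=3, y=3), (x=2, y=4), (x=1, y=5)
  Distance 7: (x=3, y=2), (x=2, y=3), (x=1, y=4), (x=0, y=5), (x=1, y=6)
  Distance 8: (x=3, y=1), (x=2, y=2), (x=1, y=3), (x=0, y=6)
  Distance 9: (x=3, y=0), (x=2, y=1), (x=1, y=2), (x=0, y=3)
  Distance 10: (x=2, y=0), (x=1, y=1), (x=0, y=2)  <- goal reached here
One shortest path (10 moves): (x=2, y=8) -> (x=3, y=8) -> (x=3, y=7) -> (x=3, y=6) -> (x=3, y=5) -> (x=2, y=5) -> (x=2, y=4) -> (x=2, y=3) -> (x=2, y=2) -> (x=2, y=1) -> (x=2, y=0)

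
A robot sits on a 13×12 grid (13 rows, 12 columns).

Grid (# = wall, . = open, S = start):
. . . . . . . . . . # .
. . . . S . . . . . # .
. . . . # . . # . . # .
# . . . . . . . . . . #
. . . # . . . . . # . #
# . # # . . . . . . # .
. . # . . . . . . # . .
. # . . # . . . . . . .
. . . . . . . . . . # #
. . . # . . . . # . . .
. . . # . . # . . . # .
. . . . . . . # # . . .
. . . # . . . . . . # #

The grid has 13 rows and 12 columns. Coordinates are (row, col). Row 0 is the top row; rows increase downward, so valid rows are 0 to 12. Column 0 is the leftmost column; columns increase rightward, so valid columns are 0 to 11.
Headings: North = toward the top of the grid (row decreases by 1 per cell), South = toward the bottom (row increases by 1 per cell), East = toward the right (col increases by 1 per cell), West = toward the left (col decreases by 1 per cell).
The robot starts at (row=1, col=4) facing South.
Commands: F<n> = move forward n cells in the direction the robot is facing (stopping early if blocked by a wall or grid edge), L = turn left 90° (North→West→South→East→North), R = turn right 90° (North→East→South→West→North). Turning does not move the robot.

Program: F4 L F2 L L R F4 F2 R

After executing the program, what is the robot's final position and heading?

Start: (row=1, col=4), facing South
  F4: move forward 0/4 (blocked), now at (row=1, col=4)
  L: turn left, now facing East
  F2: move forward 2, now at (row=1, col=6)
  L: turn left, now facing North
  L: turn left, now facing West
  R: turn right, now facing North
  F4: move forward 1/4 (blocked), now at (row=0, col=6)
  F2: move forward 0/2 (blocked), now at (row=0, col=6)
  R: turn right, now facing East
Final: (row=0, col=6), facing East

Answer: Final position: (row=0, col=6), facing East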